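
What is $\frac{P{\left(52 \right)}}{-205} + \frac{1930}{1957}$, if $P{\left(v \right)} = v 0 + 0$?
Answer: $\frac{1930}{1957} \approx 0.9862$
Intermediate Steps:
$P{\left(v \right)} = 0$ ($P{\left(v \right)} = 0 + 0 = 0$)
$\frac{P{\left(52 \right)}}{-205} + \frac{1930}{1957} = \frac{0}{-205} + \frac{1930}{1957} = 0 \left(- \frac{1}{205}\right) + 1930 \cdot \frac{1}{1957} = 0 + \frac{1930}{1957} = \frac{1930}{1957}$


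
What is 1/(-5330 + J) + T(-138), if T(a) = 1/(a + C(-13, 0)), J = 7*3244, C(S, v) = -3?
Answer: -17237/2450298 ≈ -0.0070347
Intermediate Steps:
J = 22708
T(a) = 1/(-3 + a) (T(a) = 1/(a - 3) = 1/(-3 + a))
1/(-5330 + J) + T(-138) = 1/(-5330 + 22708) + 1/(-3 - 138) = 1/17378 + 1/(-141) = 1/17378 - 1/141 = -17237/2450298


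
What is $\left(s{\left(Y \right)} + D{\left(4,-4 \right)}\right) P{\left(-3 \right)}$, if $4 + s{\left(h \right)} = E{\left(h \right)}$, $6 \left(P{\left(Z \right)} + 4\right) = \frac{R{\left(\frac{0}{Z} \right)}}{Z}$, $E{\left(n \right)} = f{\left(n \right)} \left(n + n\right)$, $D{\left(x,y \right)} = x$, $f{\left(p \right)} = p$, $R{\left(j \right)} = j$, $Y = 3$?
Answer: $-72$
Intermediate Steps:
$E{\left(n \right)} = 2 n^{2}$ ($E{\left(n \right)} = n \left(n + n\right) = n 2 n = 2 n^{2}$)
$P{\left(Z \right)} = -4$ ($P{\left(Z \right)} = -4 + \frac{\frac{0}{Z} \frac{1}{Z}}{6} = -4 + \frac{0 \frac{1}{Z}}{6} = -4 + \frac{1}{6} \cdot 0 = -4 + 0 = -4$)
$s{\left(h \right)} = -4 + 2 h^{2}$
$\left(s{\left(Y \right)} + D{\left(4,-4 \right)}\right) P{\left(-3 \right)} = \left(\left(-4 + 2 \cdot 3^{2}\right) + 4\right) \left(-4\right) = \left(\left(-4 + 2 \cdot 9\right) + 4\right) \left(-4\right) = \left(\left(-4 + 18\right) + 4\right) \left(-4\right) = \left(14 + 4\right) \left(-4\right) = 18 \left(-4\right) = -72$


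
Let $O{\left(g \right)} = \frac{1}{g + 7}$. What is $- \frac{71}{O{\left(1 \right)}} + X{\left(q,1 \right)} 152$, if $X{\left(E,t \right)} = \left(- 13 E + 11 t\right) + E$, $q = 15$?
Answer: $-26256$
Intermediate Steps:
$O{\left(g \right)} = \frac{1}{7 + g}$
$X{\left(E,t \right)} = - 12 E + 11 t$
$- \frac{71}{O{\left(1 \right)}} + X{\left(q,1 \right)} 152 = - \frac{71}{\frac{1}{7 + 1}} + \left(\left(-12\right) 15 + 11 \cdot 1\right) 152 = - \frac{71}{\frac{1}{8}} + \left(-180 + 11\right) 152 = - 71 \frac{1}{\frac{1}{8}} - 25688 = \left(-71\right) 8 - 25688 = -568 - 25688 = -26256$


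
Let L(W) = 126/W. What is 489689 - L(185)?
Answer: 90592339/185 ≈ 4.8969e+5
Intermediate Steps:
489689 - L(185) = 489689 - 126/185 = 90592339/185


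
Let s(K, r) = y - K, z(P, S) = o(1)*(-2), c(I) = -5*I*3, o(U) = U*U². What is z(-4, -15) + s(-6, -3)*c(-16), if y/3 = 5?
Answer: 5038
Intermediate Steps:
y = 15 (y = 3*5 = 15)
o(U) = U³
c(I) = -15*I
z(P, S) = -2 (z(P, S) = 1³*(-2) = 1*(-2) = -2)
s(K, r) = 15 - K
z(-4, -15) + s(-6, -3)*c(-16) = -2 + (15 - 1*(-6))*(-15*(-16)) = -2 + (15 + 6)*240 = -2 + 21*240 = -2 + 5040 = 5038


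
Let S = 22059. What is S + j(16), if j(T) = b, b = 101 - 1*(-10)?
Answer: 22170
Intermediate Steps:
b = 111 (b = 101 + 10 = 111)
j(T) = 111
S + j(16) = 22059 + 111 = 22170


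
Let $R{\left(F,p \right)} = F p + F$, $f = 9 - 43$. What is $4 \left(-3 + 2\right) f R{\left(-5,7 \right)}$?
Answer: $-5440$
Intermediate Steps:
$f = -34$
$R{\left(F,p \right)} = F + F p$
$4 \left(-3 + 2\right) f R{\left(-5,7 \right)} = 4 \left(-3 + 2\right) \left(-34\right) \left(- 5 \left(1 + 7\right)\right) = 4 \left(-1\right) \left(-34\right) \left(\left(-5\right) 8\right) = \left(-4\right) \left(-34\right) \left(-40\right) = 136 \left(-40\right) = -5440$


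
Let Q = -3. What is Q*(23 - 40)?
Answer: 51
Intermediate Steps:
Q*(23 - 40) = -3*(23 - 40) = -3*(-17) = 51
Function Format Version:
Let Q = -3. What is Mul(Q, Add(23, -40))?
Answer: 51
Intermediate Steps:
Mul(Q, Add(23, -40)) = Mul(-3, Add(23, -40)) = Mul(-3, -17) = 51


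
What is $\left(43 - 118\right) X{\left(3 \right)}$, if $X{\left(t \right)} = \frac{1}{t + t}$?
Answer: $- \frac{25}{2} \approx -12.5$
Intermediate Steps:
$X{\left(t \right)} = \frac{1}{2 t}$
$\left(43 - 118\right) X{\left(3 \right)} = \left(43 - 118\right) \frac{1}{2 \cdot 3} = - 75 \cdot \frac{1}{2} \cdot \frac{1}{3} = \left(-75\right) \frac{1}{6} = - \frac{25}{2}$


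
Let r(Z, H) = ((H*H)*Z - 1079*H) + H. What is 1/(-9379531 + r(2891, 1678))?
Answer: 1/8128954029 ≈ 1.2302e-10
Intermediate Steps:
r(Z, H) = -1078*H + Z*H**2 (r(Z, H) = (H**2*Z - 1079*H) + H = (Z*H**2 - 1079*H) + H = (-1079*H + Z*H**2) + H = -1078*H + Z*H**2)
1/(-9379531 + r(2891, 1678)) = 1/(-9379531 + 1678*(-1078 + 1678*2891)) = 1/(-9379531 + 1678*(-1078 + 4851098)) = 1/(-9379531 + 1678*4850020) = 1/(-9379531 + 8138333560) = 1/8128954029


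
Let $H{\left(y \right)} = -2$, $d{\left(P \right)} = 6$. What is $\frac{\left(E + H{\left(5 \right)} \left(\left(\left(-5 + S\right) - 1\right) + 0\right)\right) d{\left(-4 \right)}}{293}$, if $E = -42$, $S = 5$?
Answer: $- \frac{240}{293} \approx -0.81911$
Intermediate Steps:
$\frac{\left(E + H{\left(5 \right)} \left(\left(\left(-5 + S\right) - 1\right) + 0\right)\right) d{\left(-4 \right)}}{293} = \frac{\left(-42 - 2 \left(\left(\left(-5 + 5\right) - 1\right) + 0\right)\right) 6}{293} = \left(-42 - 2 \left(\left(0 - 1\right) + 0\right)\right) 6 \cdot \frac{1}{293} = \left(-42 - 2 \left(-1 + 0\right)\right) 6 \cdot \frac{1}{293} = \left(-42 - -2\right) 6 \cdot \frac{1}{293} = \left(-42 + 2\right) 6 \cdot \frac{1}{293} = \left(-40\right) 6 \cdot \frac{1}{293} = \left(-240\right) \frac{1}{293} = - \frac{240}{293}$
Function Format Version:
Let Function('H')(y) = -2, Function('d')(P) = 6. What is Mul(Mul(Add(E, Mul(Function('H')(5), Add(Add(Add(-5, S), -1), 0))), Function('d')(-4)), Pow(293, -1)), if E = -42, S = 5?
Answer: Rational(-240, 293) ≈ -0.81911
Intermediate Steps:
Mul(Mul(Add(E, Mul(Function('H')(5), Add(Add(Add(-5, S), -1), 0))), Function('d')(-4)), Pow(293, -1)) = Mul(Mul(Add(-42, Mul(-2, Add(Add(Add(-5, 5), -1), 0))), 6), Pow(293, -1)) = Mul(Mul(Add(-42, Mul(-2, Add(Add(0, -1), 0))), 6), Rational(1, 293)) = Mul(Mul(Add(-42, Mul(-2, Add(-1, 0))), 6), Rational(1, 293)) = Mul(Mul(Add(-42, Mul(-2, -1)), 6), Rational(1, 293)) = Mul(Mul(Add(-42, 2), 6), Rational(1, 293)) = Mul(Mul(-40, 6), Rational(1, 293)) = Mul(-240, Rational(1, 293)) = Rational(-240, 293)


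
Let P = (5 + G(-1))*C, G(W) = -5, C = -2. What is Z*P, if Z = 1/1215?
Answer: 0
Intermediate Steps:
Z = 1/1215 ≈ 0.00082305
P = 0 (P = (5 - 5)*(-2) = 0*(-2) = 0)
Z*P = (1/1215)*0 = 0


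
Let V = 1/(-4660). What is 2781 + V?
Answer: 12959459/4660 ≈ 2781.0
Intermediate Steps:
V = -1/4660 ≈ -0.00021459
2781 + V = 2781 - 1/4660 = 12959459/4660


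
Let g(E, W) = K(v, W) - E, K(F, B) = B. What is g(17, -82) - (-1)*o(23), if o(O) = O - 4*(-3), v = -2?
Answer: -64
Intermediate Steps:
o(O) = 12 + O (o(O) = O + 12 = 12 + O)
g(E, W) = W - E
g(17, -82) - (-1)*o(23) = (-82 - 1*17) - (-1)*(12 + 23) = (-82 - 17) - (-1)*35 = -99 - 1*(-35) = -99 + 35 = -64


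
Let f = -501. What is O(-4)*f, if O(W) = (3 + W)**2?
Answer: -501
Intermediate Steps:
O(-4)*f = (3 - 4)**2*(-501) = (-1)**2*(-501) = 1*(-501) = -501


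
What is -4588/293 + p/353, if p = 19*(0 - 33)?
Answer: -1803275/103429 ≈ -17.435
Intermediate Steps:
p = -627 (p = 19*(-33) = -627)
-4588/293 + p/353 = -4588/293 - 627/353 = -1803275/103429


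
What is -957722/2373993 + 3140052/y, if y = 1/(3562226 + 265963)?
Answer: 28537087391327033482/2373993 ≈ 1.2021e+13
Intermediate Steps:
y = 1/3828189 ≈ 2.6122e-7
-957722/2373993 + 3140052/y = -957722/2373993 + 3140052/(1/3828189) = -957722*1/2373993 + 3140052*3828189 = -957722/2373993 + 12020712525828 = 28537087391327033482/2373993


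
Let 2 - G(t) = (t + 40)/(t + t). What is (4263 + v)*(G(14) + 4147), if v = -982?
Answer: 190491579/14 ≈ 1.3607e+7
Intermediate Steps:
G(t) = 2 - (40 + t)/(2*t) (G(t) = 2 - (t + 40)/(t + t) = 2 - (40 + t)/(2*t))
(4263 + v)*(G(14) + 4147) = (4263 - 982)*((3/2 - 20/14) + 4147) = 3281*((3/2 - 20*1/14) + 4147) = 3281*((3/2 - 10/7) + 4147) = 3281*(1/14 + 4147) = 3281*(58059/14) = 190491579/14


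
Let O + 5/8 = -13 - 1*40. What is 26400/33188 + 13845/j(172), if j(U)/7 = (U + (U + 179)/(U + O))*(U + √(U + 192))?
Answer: 4039817337251/4686510900316 - 874081*√91/1129688056 ≈ 0.85463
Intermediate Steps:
O = -429/8 (O = -5/8 + (-13 - 1*40) = -5/8 + (-13 - 40) = -5/8 - 53 = -429/8 ≈ -53.625)
j(U) = 7*(U + √(192 + U))*(U + (179 + U)/(-429/8 + U)) (j(U) = 7*((U + (U + 179)/(U - 429/8))*(U + √(U + 192))) = 7*((U + (179 + U)/(-429/8 + U))*(U + √(192 + U))) = 7*((U + √(192 + U))*(U + (179 + U)/(-429/8 + U))) = 7*(U + √(192 + U))*(U + (179 + U)/(-429/8 + U)))
26400/33188 + 13845/j(172) = 26400/33188 + 13845/((7*(-421*172² + 8*172³ + 1432*172 + 1432*√(192 + 172) - 421*172*√(192 + 172) + 8*172²*√(192 + 172))/(-429 + 8*172))) = 26400*(1/33188) + 13845/((7*(-421*29584 + 8*5088448 + 246304 + 1432*√364 - 421*172*√364 + 8*29584*√364)/(-429 + 1376))) = 6600/8297 + 13845/((7*(-12454864 + 40707584 + 246304 + 1432*(2*√91) - 421*172*2*√91 + 8*29584*(2*√91))/947)) = 6600/8297 + 13845/((7*(1/947)*(-12454864 + 40707584 + 246304 + 2864*√91 - 144824*√91 + 473344*√91))) = 6600/8297 + 13845/((7*(1/947)*(28499024 + 331384*√91))) = 6600/8297 + 13845/(199493168/947 + 2319688*√91/947)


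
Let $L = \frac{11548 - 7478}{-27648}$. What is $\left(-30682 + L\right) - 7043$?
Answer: $- \frac{521512435}{13824} \approx -37725.0$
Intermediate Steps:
$L = - \frac{2035}{13824}$ ($L = \left(11548 - 7478\right) \left(- \frac{1}{27648}\right) = 4070 \left(- \frac{1}{27648}\right) = - \frac{2035}{13824} \approx -0.14721$)
$\left(-30682 + L\right) - 7043 = \left(-30682 - \frac{2035}{13824}\right) - 7043 = - \frac{424150003}{13824} - 7043 = - \frac{521512435}{13824}$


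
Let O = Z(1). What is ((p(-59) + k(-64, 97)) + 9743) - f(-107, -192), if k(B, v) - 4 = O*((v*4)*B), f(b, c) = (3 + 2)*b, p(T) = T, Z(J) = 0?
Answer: 10223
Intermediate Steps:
f(b, c) = 5*b
O = 0
k(B, v) = 4 (k(B, v) = 4 + 0*((v*4)*B) = 4 + 0*((4*v)*B) = 4 + 0*(4*B*v) = 4 + 0 = 4)
((p(-59) + k(-64, 97)) + 9743) - f(-107, -192) = ((-59 + 4) + 9743) - 5*(-107) = (-55 + 9743) - 1*(-535) = 9688 + 535 = 10223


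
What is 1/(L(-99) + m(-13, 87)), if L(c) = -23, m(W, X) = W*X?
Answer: -1/1154 ≈ -0.00086655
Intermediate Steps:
1/(L(-99) + m(-13, 87)) = 1/(-23 - 13*87) = 1/(-23 - 1131) = 1/(-1154) = -1/1154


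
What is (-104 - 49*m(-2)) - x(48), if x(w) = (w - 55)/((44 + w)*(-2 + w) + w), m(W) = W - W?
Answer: -445113/4280 ≈ -104.00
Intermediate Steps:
m(W) = 0
x(w) = (-55 + w)/(w + (-2 + w)*(44 + w)) (x(w) = (-55 + w)/((-2 + w)*(44 + w) + w) = (-55 + w)/(w + (-2 + w)*(44 + w)))
(-104 - 49*m(-2)) - x(48) = (-104 - 49*0) - (-55 + 48)/(-88 + 48² + 43*48) = (-104 + 0) - (-7)/(-88 + 2304 + 2064) = -104 - (-7)/4280 = -104 - 1*(-7/4280) = -104 + 7/4280 = -445113/4280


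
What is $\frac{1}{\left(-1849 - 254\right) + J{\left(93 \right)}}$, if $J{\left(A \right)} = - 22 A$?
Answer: $- \frac{1}{4149} \approx -0.00024102$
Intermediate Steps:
$\frac{1}{\left(-1849 - 254\right) + J{\left(93 \right)}} = \frac{1}{\left(-1849 - 254\right) - 2046} = \frac{1}{-2103 - 2046} = \frac{1}{-4149} = - \frac{1}{4149}$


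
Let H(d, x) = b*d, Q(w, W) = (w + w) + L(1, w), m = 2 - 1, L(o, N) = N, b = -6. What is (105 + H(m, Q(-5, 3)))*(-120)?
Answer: -11880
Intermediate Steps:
m = 1
Q(w, W) = 3*w (Q(w, W) = (w + w) + w = 2*w + w = 3*w)
H(d, x) = -6*d
(105 + H(m, Q(-5, 3)))*(-120) = (105 - 6*1)*(-120) = (105 - 6)*(-120) = 99*(-120) = -11880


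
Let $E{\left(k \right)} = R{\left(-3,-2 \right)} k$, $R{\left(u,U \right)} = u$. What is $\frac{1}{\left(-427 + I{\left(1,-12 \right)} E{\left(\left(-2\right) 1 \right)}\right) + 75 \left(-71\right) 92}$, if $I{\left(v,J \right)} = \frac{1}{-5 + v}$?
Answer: $- \frac{2}{980657} \approx -2.0394 \cdot 10^{-6}$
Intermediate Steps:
$E{\left(k \right)} = - 3 k$
$\frac{1}{\left(-427 + I{\left(1,-12 \right)} E{\left(\left(-2\right) 1 \right)}\right) + 75 \left(-71\right) 92} = \frac{1}{\left(-427 + \frac{\left(-3\right) \left(\left(-2\right) 1\right)}{-5 + 1}\right) + 75 \left(-71\right) 92} = \frac{1}{\left(-427 + \frac{\left(-3\right) \left(-2\right)}{-4}\right) - 489900} = \frac{1}{\left(-427 - \frac{3}{2}\right) - 489900} = \frac{1}{- \frac{857}{2} - 489900} = \frac{1}{- \frac{980657}{2}} = - \frac{2}{980657}$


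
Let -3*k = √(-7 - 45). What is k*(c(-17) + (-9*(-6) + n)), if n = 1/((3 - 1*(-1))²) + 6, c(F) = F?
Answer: -689*I*√13/24 ≈ -103.51*I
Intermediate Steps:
k = -2*I*√13/3 (k = -√(-7 - 45)/3 = -2*I*√13/3 ≈ -2.4037*I)
n = 97/16 (n = 1/((3 + 1)²) + 6 = 1/(4²) + 6 = 1/16 + 6 = 97/16 ≈ 6.0625)
k*(c(-17) + (-9*(-6) + n)) = (-2*I*√13/3)*(-17 + (-9*(-6) + 97/16)) = (-2*I*√13/3)*(-17 + (54 + 97/16)) = (-2*I*√13/3)*(-17 + 961/16) = -2*I*√13/3*(689/16) = -689*I*√13/24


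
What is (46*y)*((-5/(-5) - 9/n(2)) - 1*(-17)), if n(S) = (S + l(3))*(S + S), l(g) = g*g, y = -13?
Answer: -234117/22 ≈ -10642.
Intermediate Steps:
l(g) = g**2
n(S) = 2*S*(9 + S) (n(S) = (S + 3**2)*(S + S) = (S + 9)*(2*S) = (9 + S)*(2*S) = 2*S*(9 + S))
(46*y)*((-5/(-5) - 9/n(2)) - 1*(-17)) = (46*(-13))*((-5/(-5) - 9*1/(4*(9 + 2))) - 1*(-17)) = -598*((-5*(-1/5) - 9/(2*2*11)) + 17) = -598*((1 - 9/44) + 17) = -598*(35/44 + 17) = -598*783/44 = -234117/22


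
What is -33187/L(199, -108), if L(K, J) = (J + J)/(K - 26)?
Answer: 5741351/216 ≈ 26580.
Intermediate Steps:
L(K, J) = 2*J/(-26 + K) (L(K, J) = (2*J)/(-26 + K) = 2*J/(-26 + K))
-33187/L(199, -108) = -33187/(2*(-108)/(-26 + 199)) = -33187/(2*(-108)/173) = -33187/(2*(-108)*(1/173)) = -33187/(-216/173) = -33187*(-173/216) = 5741351/216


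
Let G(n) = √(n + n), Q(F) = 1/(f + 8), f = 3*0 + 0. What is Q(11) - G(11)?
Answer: ⅛ - √22 ≈ -4.5654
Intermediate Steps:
f = 0 (f = 0 + 0 = 0)
Q(F) = ⅛ (Q(F) = 1/(0 + 8) = 1/8 = ⅛)
G(n) = √2*√n (G(n) = √(2*n) = √2*√n)
Q(11) - G(11) = ⅛ - √2*√11 = ⅛ - √22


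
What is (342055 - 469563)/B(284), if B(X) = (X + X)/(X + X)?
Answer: -127508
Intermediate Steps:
B(X) = 1 (B(X) = (2*X)/((2*X)) = (2*X)*(1/(2*X)) = 1)
(342055 - 469563)/B(284) = (342055 - 469563)/1 = -127508*1 = -127508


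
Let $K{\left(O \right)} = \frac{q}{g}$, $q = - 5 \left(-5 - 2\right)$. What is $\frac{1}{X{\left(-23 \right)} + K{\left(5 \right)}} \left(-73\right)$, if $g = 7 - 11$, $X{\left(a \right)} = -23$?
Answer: $\frac{292}{127} \approx 2.2992$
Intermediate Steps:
$g = -4$ ($g = 7 - 11 = -4$)
$q = 35$ ($q = \left(-5\right) \left(-7\right) = 35$)
$K{\left(O \right)} = - \frac{35}{4}$ ($K{\left(O \right)} = \frac{35}{-4} = 35 \left(- \frac{1}{4}\right) = - \frac{35}{4}$)
$\frac{1}{X{\left(-23 \right)} + K{\left(5 \right)}} \left(-73\right) = \frac{1}{-23 - \frac{35}{4}} \left(-73\right) = \frac{1}{- \frac{127}{4}} \left(-73\right) = \left(- \frac{4}{127}\right) \left(-73\right) = \frac{292}{127}$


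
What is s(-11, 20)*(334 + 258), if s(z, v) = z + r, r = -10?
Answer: -12432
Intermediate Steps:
s(z, v) = -10 + z (s(z, v) = z - 10 = -10 + z)
s(-11, 20)*(334 + 258) = (-10 - 11)*(334 + 258) = -21*592 = -12432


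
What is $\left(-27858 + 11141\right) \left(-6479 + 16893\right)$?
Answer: $-174090838$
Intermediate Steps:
$\left(-27858 + 11141\right) \left(-6479 + 16893\right) = \left(-16717\right) 10414 = -174090838$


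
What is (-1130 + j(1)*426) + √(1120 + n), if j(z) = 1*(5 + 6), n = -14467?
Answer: 3556 + 3*I*√1483 ≈ 3556.0 + 115.53*I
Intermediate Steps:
j(z) = 11 (j(z) = 1*11 = 11)
(-1130 + j(1)*426) + √(1120 + n) = (-1130 + 11*426) + √(1120 - 14467) = (-1130 + 4686) + √(-13347) = 3556 + 3*I*√1483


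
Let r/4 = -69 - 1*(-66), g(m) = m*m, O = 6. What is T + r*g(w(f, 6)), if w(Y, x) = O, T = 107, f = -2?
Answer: -325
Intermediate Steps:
w(Y, x) = 6
g(m) = m²
r = -12 (r = 4*(-69 - 1*(-66)) = 4*(-69 + 66) = 4*(-3) = -12)
T + r*g(w(f, 6)) = 107 - 12*6² = 107 - 12*36 = 107 - 432 = -325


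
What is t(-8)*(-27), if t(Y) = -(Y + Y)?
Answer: -432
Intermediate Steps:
t(Y) = -2*Y
t(-8)*(-27) = -2*(-8)*(-27) = 16*(-27) = -432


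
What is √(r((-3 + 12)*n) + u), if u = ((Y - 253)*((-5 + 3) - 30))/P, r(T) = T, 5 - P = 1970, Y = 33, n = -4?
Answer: 2*I*√1528377/393 ≈ 6.2915*I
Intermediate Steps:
P = -1965 (P = 5 - 1*1970 = 5 - 1970 = -1965)
u = -1408/393 (u = ((33 - 253)*((-5 + 3) - 30))/(-1965) = -220*(-2 - 30)*(-1/1965) = -220*(-32)*(-1/1965) = 7040*(-1/1965) = -1408/393 ≈ -3.5827)
√(r((-3 + 12)*n) + u) = √((-3 + 12)*(-4) - 1408/393) = √(9*(-4) - 1408/393) = √(-36 - 1408/393) = √(-15556/393) = 2*I*√1528377/393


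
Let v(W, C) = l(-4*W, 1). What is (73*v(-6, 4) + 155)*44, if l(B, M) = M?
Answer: 10032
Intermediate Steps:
v(W, C) = 1
(73*v(-6, 4) + 155)*44 = (73*1 + 155)*44 = (73 + 155)*44 = 228*44 = 10032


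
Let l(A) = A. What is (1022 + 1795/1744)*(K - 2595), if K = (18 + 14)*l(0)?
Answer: -4629902985/1744 ≈ -2.6548e+6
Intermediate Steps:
K = 0 (K = (18 + 14)*0 = 32*0 = 0)
(1022 + 1795/1744)*(K - 2595) = (1022 + 1795/1744)*(0 - 2595) = (1022 + 1795*(1/1744))*(-2595) = (1022 + 1795/1744)*(-2595) = (1784163/1744)*(-2595) = -4629902985/1744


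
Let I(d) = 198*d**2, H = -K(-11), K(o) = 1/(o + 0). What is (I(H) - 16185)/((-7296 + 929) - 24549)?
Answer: 178017/340076 ≈ 0.52346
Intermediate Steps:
K(o) = 1/o
H = 1/11 (H = -1/(-11) = -1*(-1/11) = 1/11 ≈ 0.090909)
(I(H) - 16185)/((-7296 + 929) - 24549) = (198*(1/11)**2 - 16185)/((-7296 + 929) - 24549) = (198*(1/121) - 16185)/(-6367 - 24549) = (18/11 - 16185)/(-30916) = -178017/11*(-1/30916) = 178017/340076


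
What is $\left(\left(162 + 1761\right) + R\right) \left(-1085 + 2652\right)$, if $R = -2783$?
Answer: $-1347620$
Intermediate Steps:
$\left(\left(162 + 1761\right) + R\right) \left(-1085 + 2652\right) = \left(\left(162 + 1761\right) - 2783\right) \left(-1085 + 2652\right) = \left(1923 - 2783\right) 1567 = \left(-860\right) 1567 = -1347620$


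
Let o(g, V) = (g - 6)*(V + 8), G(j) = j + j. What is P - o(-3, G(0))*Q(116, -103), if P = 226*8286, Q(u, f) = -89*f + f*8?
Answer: 2473332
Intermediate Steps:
Q(u, f) = -81*f (Q(u, f) = -89*f + 8*f = -81*f)
P = 1872636
G(j) = 2*j
o(g, V) = (-6 + g)*(8 + V)
P - o(-3, G(0))*Q(116, -103) = 1872636 - (-48 - 12*0 + 8*(-3) + (2*0)*(-3))*(-81*(-103)) = 1872636 - (-48 - 6*0 - 24 + 0*(-3))*8343 = 1872636 - (-48 + 0 - 24 + 0)*8343 = 1872636 - (-72)*8343 = 1872636 - 1*(-600696) = 1872636 + 600696 = 2473332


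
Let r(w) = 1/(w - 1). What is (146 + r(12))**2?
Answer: 2582449/121 ≈ 21343.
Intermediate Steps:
r(w) = 1/(-1 + w)
(146 + r(12))**2 = (146 + 1/(-1 + 12))**2 = (146 + 1/11)**2 = (1607/11)**2 = 2582449/121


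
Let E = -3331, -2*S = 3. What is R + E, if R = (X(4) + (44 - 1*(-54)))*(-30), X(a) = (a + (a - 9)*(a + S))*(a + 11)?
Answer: -2446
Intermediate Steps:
S = -3/2 (S = -½*3 = -3/2 ≈ -1.5000)
X(a) = (11 + a)*(a + (-9 + a)*(-3/2 + a)) (X(a) = (a + (a - 9)*(a - 3/2))*(a + 11) = (a + (-9 + a)*(-3/2 + a))*(11 + a) = (11 + a)*(a + (-9 + a)*(-3/2 + a)))
R = 885 (R = ((297/2 + 4³ - 91*4 + (3/2)*4²) + (44 - 1*(-54)))*(-30) = ((297/2 + 64 - 364 + (3/2)*16) + (44 + 54))*(-30) = ((297/2 + 64 - 364 + 24) + 98)*(-30) = (-255/2 + 98)*(-30) = -59/2*(-30) = 885)
R + E = 885 - 3331 = -2446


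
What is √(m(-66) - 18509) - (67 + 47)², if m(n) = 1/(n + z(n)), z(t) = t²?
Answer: -12996 + I*√340641482610/4290 ≈ -12996.0 + 136.05*I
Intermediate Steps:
m(n) = 1/(n + n²)
√(m(-66) - 18509) - (67 + 47)² = √(1/((-66)*(1 - 66)) - 18509) - (67 + 47)² = √(-1/66/(-65) - 18509) - 1*114² = √(-1/66*(-1/65) - 18509) - 1*12996 = √(1/4290 - 18509) - 12996 = √(-79403609/4290) - 12996 = I*√340641482610/4290 - 12996 = -12996 + I*√340641482610/4290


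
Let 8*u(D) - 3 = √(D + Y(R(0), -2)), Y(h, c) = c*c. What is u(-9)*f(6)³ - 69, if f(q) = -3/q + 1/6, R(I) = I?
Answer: -4969/72 - I*√5/216 ≈ -69.014 - 0.010352*I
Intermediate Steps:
Y(h, c) = c²
f(q) = ⅙ - 3/q (f(q) = -3/q + 1*(⅙) = -3/q + ⅙ = ⅙ - 3/q)
u(D) = 3/8 + √(4 + D)/8 (u(D) = 3/8 + √(D + (-2)²)/8 = 3/8 + √(D + 4)/8 = 3/8 + √(4 + D)/8)
u(-9)*f(6)³ - 69 = (3/8 + √(4 - 9)/8)*((⅙)*(-18 + 6)/6)³ - 69 = (3/8 + √(-5)/8)*((⅙)*(⅙)*(-12))³ - 69 = (3/8 + (I*√5)/8)*(-⅓)³ - 69 = (3/8 + I*√5/8)*(-1/27) - 69 = (-1/72 - I*√5/216) - 69 = -4969/72 - I*√5/216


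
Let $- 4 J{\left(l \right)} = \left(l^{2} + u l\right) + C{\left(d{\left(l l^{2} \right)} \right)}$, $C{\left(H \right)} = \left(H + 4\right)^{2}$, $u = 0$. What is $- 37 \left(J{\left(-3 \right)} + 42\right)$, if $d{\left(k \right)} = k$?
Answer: $\frac{6845}{2} \approx 3422.5$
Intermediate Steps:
$C{\left(H \right)} = \left(4 + H\right)^{2}$
$J{\left(l \right)} = - \frac{l^{2}}{4} - \frac{\left(4 + l^{3}\right)^{2}}{4}$ ($J{\left(l \right)} = - \frac{\left(l^{2} + 0 l\right) + \left(4 + l l^{2}\right)^{2}}{4} = - \frac{\left(l^{2} + 0\right) + \left(4 + l^{3}\right)^{2}}{4} = - \frac{l^{2} + \left(4 + l^{3}\right)^{2}}{4} = - \frac{l^{2}}{4} - \frac{\left(4 + l^{3}\right)^{2}}{4}$)
$- 37 \left(J{\left(-3 \right)} + 42\right) = - 37 \left(\left(- \frac{\left(-3\right)^{2}}{4} - \frac{\left(4 + \left(-3\right)^{3}\right)^{2}}{4}\right) + 42\right) = - 37 \left(\left(\left(- \frac{1}{4}\right) 9 - \frac{\left(4 - 27\right)^{2}}{4}\right) + 42\right) = - 37 \left(\left(- \frac{9}{4} - \frac{\left(-23\right)^{2}}{4}\right) + 42\right) = - 37 \left(\left(- \frac{9}{4} - \frac{529}{4}\right) + 42\right) = - 37 \left(- \frac{269}{2} + 42\right) = \left(-37\right) \left(- \frac{185}{2}\right) = \frac{6845}{2}$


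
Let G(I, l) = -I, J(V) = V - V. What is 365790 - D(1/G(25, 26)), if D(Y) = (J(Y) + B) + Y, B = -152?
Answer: 9148551/25 ≈ 3.6594e+5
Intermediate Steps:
J(V) = 0
D(Y) = -152 + Y (D(Y) = (0 - 152) + Y = -152 + Y)
365790 - D(1/G(25, 26)) = 365790 - (-152 + 1/(-1*25)) = 365790 - (-152 + 1/(-25)) = 365790 - (-152 - 1/25) = 365790 - 1*(-3801/25) = 365790 + 3801/25 = 9148551/25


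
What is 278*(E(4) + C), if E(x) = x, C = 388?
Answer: 108976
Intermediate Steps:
278*(E(4) + C) = 278*(4 + 388) = 278*392 = 108976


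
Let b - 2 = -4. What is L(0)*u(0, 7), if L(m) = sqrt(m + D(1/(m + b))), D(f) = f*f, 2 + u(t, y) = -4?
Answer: -3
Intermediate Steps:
u(t, y) = -6 (u(t, y) = -2 - 4 = -6)
b = -2 (b = 2 - 4 = -2)
D(f) = f**2
L(m) = sqrt(m + (-2 + m)**(-2)) (L(m) = sqrt(m + (1/(m - 2))**2) = sqrt(m + (1/(-2 + m))**2) = sqrt(m + (-2 + m)**(-2)))
L(0)*u(0, 7) = sqrt(0 + (-2 + 0)**(-2))*(-6) = sqrt(0 + (-2)**(-2))*(-6) = sqrt(0 + 1/4)*(-6) = sqrt(1/4)*(-6) = (1/2)*(-6) = -3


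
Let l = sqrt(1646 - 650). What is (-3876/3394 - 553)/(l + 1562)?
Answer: -13857283/39044576 + 17743*sqrt(249)/39044576 ≈ -0.34774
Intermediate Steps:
l = 2*sqrt(249) (l = sqrt(996) = 2*sqrt(249) ≈ 31.559)
(-3876/3394 - 553)/(l + 1562) = (-3876/3394 - 553)/(2*sqrt(249) + 1562) = (-3876*1/3394 - 553)/(1562 + 2*sqrt(249)) = (-1938/1697 - 553)/(1562 + 2*sqrt(249)) = -940379/(1697*(1562 + 2*sqrt(249)))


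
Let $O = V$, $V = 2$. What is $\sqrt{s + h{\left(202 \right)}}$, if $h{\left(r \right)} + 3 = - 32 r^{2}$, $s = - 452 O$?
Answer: $i \sqrt{1306635} \approx 1143.1 i$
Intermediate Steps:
$O = 2$
$s = -904$ ($s = \left(-452\right) 2 = -904$)
$h{\left(r \right)} = -3 - 32 r^{2}$
$\sqrt{s + h{\left(202 \right)}} = \sqrt{-904 - \left(3 + 32 \cdot 202^{2}\right)} = \sqrt{-904 - 1305731} = \sqrt{-1306635} = i \sqrt{1306635}$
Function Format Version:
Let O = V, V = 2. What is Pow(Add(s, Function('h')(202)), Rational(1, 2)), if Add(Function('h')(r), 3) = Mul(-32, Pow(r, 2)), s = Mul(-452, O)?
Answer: Mul(I, Pow(1306635, Rational(1, 2))) ≈ Mul(1143.1, I)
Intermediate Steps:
O = 2
s = -904 (s = Mul(-452, 2) = -904)
Function('h')(r) = Add(-3, Mul(-32, Pow(r, 2)))
Pow(Add(s, Function('h')(202)), Rational(1, 2)) = Pow(Add(-904, Add(-3, Mul(-32, Pow(202, 2)))), Rational(1, 2)) = Pow(Add(-904, Add(-3, Mul(-32, 40804))), Rational(1, 2)) = Pow(Add(-904, Add(-3, -1305728)), Rational(1, 2)) = Pow(Add(-904, -1305731), Rational(1, 2)) = Pow(-1306635, Rational(1, 2)) = Mul(I, Pow(1306635, Rational(1, 2)))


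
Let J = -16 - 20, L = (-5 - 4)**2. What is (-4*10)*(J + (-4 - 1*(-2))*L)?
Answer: 7920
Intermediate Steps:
L = 81 (L = (-9)**2 = 81)
J = -36
(-4*10)*(J + (-4 - 1*(-2))*L) = (-4*10)*(-36 + (-4 - 1*(-2))*81) = -40*(-36 + (-4 + 2)*81) = -40*(-36 - 2*81) = -40*(-36 - 162) = -40*(-198) = 7920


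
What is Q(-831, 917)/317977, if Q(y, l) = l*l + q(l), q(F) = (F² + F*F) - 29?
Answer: 2522638/317977 ≈ 7.9334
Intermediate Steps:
q(F) = -29 + 2*F² (q(F) = (F² + F²) - 29 = 2*F² - 29 = -29 + 2*F²)
Q(y, l) = -29 + 3*l² (Q(y, l) = l*l + (-29 + 2*l²) = l² + (-29 + 2*l²) = -29 + 3*l²)
Q(-831, 917)/317977 = (-29 + 3*917²)/317977 = (-29 + 3*840889)*(1/317977) = (-29 + 2522667)*(1/317977) = 2522638*(1/317977) = 2522638/317977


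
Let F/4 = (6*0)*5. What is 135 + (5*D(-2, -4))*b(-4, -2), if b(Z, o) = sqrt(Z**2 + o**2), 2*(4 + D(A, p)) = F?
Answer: 135 - 40*sqrt(5) ≈ 45.557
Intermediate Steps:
F = 0 (F = 4*((6*0)*5) = 4*(0*5) = 4*0 = 0)
D(A, p) = -4 (D(A, p) = -4 + (1/2)*0 = -4 + 0 = -4)
135 + (5*D(-2, -4))*b(-4, -2) = 135 + (5*(-4))*sqrt((-4)**2 + (-2)**2) = 135 - 20*sqrt(16 + 4) = 135 - 40*sqrt(5)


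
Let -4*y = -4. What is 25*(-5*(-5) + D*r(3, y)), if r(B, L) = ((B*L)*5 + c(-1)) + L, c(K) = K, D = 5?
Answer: 2500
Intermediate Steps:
y = 1 (y = -¼*(-4) = 1)
r(B, L) = -1 + L + 5*B*L (r(B, L) = ((B*L)*5 - 1) + L = (5*B*L - 1) + L = (-1 + 5*B*L) + L = -1 + L + 5*B*L)
25*(-5*(-5) + D*r(3, y)) = 25*(-5*(-5) + 5*(-1 + 1 + 5*3*1)) = 25*(25 + 5*(-1 + 1 + 15)) = 25*(25 + 5*15) = 25*(25 + 75) = 25*100 = 2500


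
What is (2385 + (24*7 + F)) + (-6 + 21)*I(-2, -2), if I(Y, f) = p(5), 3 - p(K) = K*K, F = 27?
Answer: 2250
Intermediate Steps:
p(K) = 3 - K² (p(K) = 3 - K*K = 3 - K²)
I(Y, f) = -22 (I(Y, f) = 3 - 1*5² = 3 - 1*25 = 3 - 25 = -22)
(2385 + (24*7 + F)) + (-6 + 21)*I(-2, -2) = (2385 + (24*7 + 27)) + (-6 + 21)*(-22) = (2385 + (168 + 27)) + 15*(-22) = (2385 + 195) - 330 = 2580 - 330 = 2250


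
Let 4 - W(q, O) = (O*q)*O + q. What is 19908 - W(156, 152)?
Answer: 3624284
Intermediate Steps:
W(q, O) = 4 - q - q*O² (W(q, O) = 4 - ((O*q)*O + q) = 4 - (q*O² + q) = 4 - (q + q*O²) = 4 + (-q - q*O²) = 4 - q - q*O²)
19908 - W(156, 152) = 19908 - (4 - 1*156 - 1*156*152²) = 19908 - (4 - 156 - 1*156*23104) = 19908 - (4 - 156 - 3604224) = 19908 - 1*(-3604376) = 19908 + 3604376 = 3624284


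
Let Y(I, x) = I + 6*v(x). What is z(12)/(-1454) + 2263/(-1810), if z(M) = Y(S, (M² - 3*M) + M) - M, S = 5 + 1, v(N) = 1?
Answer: -2263/1810 ≈ -1.2503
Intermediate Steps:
S = 6
Y(I, x) = 6 + I (Y(I, x) = I + 6*1 = I + 6 = 6 + I)
z(M) = 12 - M (z(M) = (6 + 6) - M = 12 - M)
z(12)/(-1454) + 2263/(-1810) = (12 - 1*12)/(-1454) + 2263/(-1810) = (12 - 12)*(-1/1454) + 2263*(-1/1810) = 0*(-1/1454) - 2263/1810 = 0 - 2263/1810 = -2263/1810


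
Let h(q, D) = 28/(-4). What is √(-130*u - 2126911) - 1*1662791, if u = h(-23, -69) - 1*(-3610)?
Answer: -1662791 + I*√2595301 ≈ -1.6628e+6 + 1611.0*I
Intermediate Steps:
h(q, D) = -7 (h(q, D) = 28*(-¼) = -7)
u = 3603 (u = -7 - 1*(-3610) = -7 + 3610 = 3603)
√(-130*u - 2126911) - 1*1662791 = √(-130*3603 - 2126911) - 1*1662791 = √(-468390 - 2126911) - 1662791 = √(-2595301) - 1662791 = I*√2595301 - 1662791 = -1662791 + I*√2595301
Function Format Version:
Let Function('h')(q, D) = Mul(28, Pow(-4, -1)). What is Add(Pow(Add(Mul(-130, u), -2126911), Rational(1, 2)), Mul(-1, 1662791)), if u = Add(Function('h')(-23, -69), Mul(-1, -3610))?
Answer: Add(-1662791, Mul(I, Pow(2595301, Rational(1, 2)))) ≈ Add(-1.6628e+6, Mul(1611.0, I))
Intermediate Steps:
Function('h')(q, D) = -7 (Function('h')(q, D) = Mul(28, Rational(-1, 4)) = -7)
u = 3603 (u = Add(-7, Mul(-1, -3610)) = Add(-7, 3610) = 3603)
Add(Pow(Add(Mul(-130, u), -2126911), Rational(1, 2)), Mul(-1, 1662791)) = Add(Pow(Add(Mul(-130, 3603), -2126911), Rational(1, 2)), Mul(-1, 1662791)) = Add(Pow(Add(-468390, -2126911), Rational(1, 2)), -1662791) = Add(Pow(-2595301, Rational(1, 2)), -1662791) = Add(Mul(I, Pow(2595301, Rational(1, 2))), -1662791) = Add(-1662791, Mul(I, Pow(2595301, Rational(1, 2))))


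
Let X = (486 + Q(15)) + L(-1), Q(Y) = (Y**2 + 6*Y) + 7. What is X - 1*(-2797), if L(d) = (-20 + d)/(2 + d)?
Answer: 3584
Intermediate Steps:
Q(Y) = 7 + Y**2 + 6*Y
L(d) = (-20 + d)/(2 + d)
X = 787 (X = (486 + (7 + 15**2 + 6*15)) + (-20 - 1)/(2 - 1) = (486 + (7 + 225 + 90)) - 21/1 = (486 + 322) + 1*(-21) = 808 - 21 = 787)
X - 1*(-2797) = 787 - 1*(-2797) = 787 + 2797 = 3584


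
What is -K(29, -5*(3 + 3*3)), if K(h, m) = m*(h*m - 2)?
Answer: -104520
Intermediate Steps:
K(h, m) = m*(-2 + h*m)
-K(29, -5*(3 + 3*3)) = -(-5*(3 + 3*3))*(-2 + 29*(-5*(3 + 3*3))) = -(-5*(3 + 9))*(-2 + 29*(-5*(3 + 9))) = -(-5*12)*(-2 + 29*(-5*12)) = -(-60)*(-2 + 29*(-60)) = -(-60)*(-2 - 1740) = -(-60)*(-1742) = -1*104520 = -104520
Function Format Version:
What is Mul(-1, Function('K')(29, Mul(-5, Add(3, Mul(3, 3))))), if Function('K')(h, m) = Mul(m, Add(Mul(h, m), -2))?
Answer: -104520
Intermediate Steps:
Function('K')(h, m) = Mul(m, Add(-2, Mul(h, m)))
Mul(-1, Function('K')(29, Mul(-5, Add(3, Mul(3, 3))))) = Mul(-1, Mul(Mul(-5, Add(3, Mul(3, 3))), Add(-2, Mul(29, Mul(-5, Add(3, Mul(3, 3))))))) = Mul(-1, Mul(Mul(-5, Add(3, 9)), Add(-2, Mul(29, Mul(-5, Add(3, 9)))))) = Mul(-1, Mul(Mul(-5, 12), Add(-2, Mul(29, Mul(-5, 12))))) = Mul(-1, Mul(-60, Add(-2, Mul(29, -60)))) = Mul(-1, Mul(-60, Add(-2, -1740))) = Mul(-1, Mul(-60, -1742)) = Mul(-1, 104520) = -104520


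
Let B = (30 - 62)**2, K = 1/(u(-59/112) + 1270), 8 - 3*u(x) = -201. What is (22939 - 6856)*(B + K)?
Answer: 66188927097/4019 ≈ 1.6469e+7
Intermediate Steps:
u(x) = 209/3 (u(x) = 8/3 - 1/3*(-201) = 8/3 + 67 = 209/3)
K = 3/4019 (K = 1/(209/3 + 1270) = 1/(4019/3) = 3/4019 ≈ 0.00074645)
B = 1024 (B = (-32)**2 = 1024)
(22939 - 6856)*(B + K) = (22939 - 6856)*(1024 + 3/4019) = 16083*(4115459/4019) = 66188927097/4019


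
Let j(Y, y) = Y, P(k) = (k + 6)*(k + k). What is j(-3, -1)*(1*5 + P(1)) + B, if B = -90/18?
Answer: -62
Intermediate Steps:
P(k) = 2*k*(6 + k) (P(k) = (6 + k)*(2*k) = 2*k*(6 + k))
B = -5 (B = -90*1/18 = -5)
j(-3, -1)*(1*5 + P(1)) + B = -3*(1*5 + 2*1*(6 + 1)) - 5 = -3*(5 + 2*1*7) - 5 = -3*(5 + 14) - 5 = -3*19 - 5 = -57 - 5 = -62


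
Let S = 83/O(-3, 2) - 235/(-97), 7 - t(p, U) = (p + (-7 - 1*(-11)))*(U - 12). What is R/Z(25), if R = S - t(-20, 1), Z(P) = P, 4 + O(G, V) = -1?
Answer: 75089/12125 ≈ 6.1929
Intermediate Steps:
O(G, V) = -5 (O(G, V) = -4 - 1 = -5)
t(p, U) = 7 - (-12 + U)*(4 + p) (t(p, U) = 7 - (p + (-7 - 1*(-11)))*(U - 12) = 7 - (p + (-7 + 11))*(-12 + U) = 7 - (p + 4)*(-12 + U) = 7 - (4 + p)*(-12 + U) = 7 - (-12 + U)*(4 + p))
S = -6876/485 (S = 83/(-5) - 235/(-97) = 83*(-1/5) - 235*(-1/97) = -83/5 + 235/97 = -6876/485 ≈ -14.177)
R = 75089/485 (R = -6876/485 - (55 - 4*1 + 12*(-20) - 1*1*(-20)) = -6876/485 - (55 - 4 - 240 + 20) = -6876/485 - 1*(-169) = -6876/485 + 169 = 75089/485 ≈ 154.82)
R/Z(25) = (75089/485)/25 = (75089/485)*(1/25) = 75089/12125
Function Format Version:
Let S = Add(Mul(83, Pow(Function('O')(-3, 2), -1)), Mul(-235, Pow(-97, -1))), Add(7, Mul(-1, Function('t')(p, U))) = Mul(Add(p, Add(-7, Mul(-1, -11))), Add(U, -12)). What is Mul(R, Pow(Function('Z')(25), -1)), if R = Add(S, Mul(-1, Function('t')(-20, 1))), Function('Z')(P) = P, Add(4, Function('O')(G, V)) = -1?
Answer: Rational(75089, 12125) ≈ 6.1929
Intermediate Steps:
Function('O')(G, V) = -5 (Function('O')(G, V) = Add(-4, -1) = -5)
Function('t')(p, U) = Add(7, Mul(-1, Add(-12, U), Add(4, p))) (Function('t')(p, U) = Add(7, Mul(-1, Mul(Add(p, Add(-7, Mul(-1, -11))), Add(U, -12)))) = Add(7, Mul(-1, Mul(Add(p, Add(-7, 11)), Add(-12, U)))) = Add(7, Mul(-1, Mul(Add(p, 4), Add(-12, U)))) = Add(7, Mul(-1, Mul(Add(4, p), Add(-12, U)))) = Add(7, Mul(-1, Mul(Add(-12, U), Add(4, p)))) = Add(7, Mul(-1, Add(-12, U), Add(4, p))))
S = Rational(-6876, 485) (S = Add(Mul(83, Pow(-5, -1)), Mul(-235, Pow(-97, -1))) = Add(Mul(83, Rational(-1, 5)), Mul(-235, Rational(-1, 97))) = Add(Rational(-83, 5), Rational(235, 97)) = Rational(-6876, 485) ≈ -14.177)
R = Rational(75089, 485) (R = Add(Rational(-6876, 485), Mul(-1, Add(55, Mul(-4, 1), Mul(12, -20), Mul(-1, 1, -20)))) = Add(Rational(-6876, 485), Mul(-1, Add(55, -4, -240, 20))) = Add(Rational(-6876, 485), Mul(-1, -169)) = Add(Rational(-6876, 485), 169) = Rational(75089, 485) ≈ 154.82)
Mul(R, Pow(Function('Z')(25), -1)) = Mul(Rational(75089, 485), Pow(25, -1)) = Mul(Rational(75089, 485), Rational(1, 25)) = Rational(75089, 12125)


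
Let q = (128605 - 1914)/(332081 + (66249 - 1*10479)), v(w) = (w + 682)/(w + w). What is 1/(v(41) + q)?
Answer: 31803782/290804935 ≈ 0.10936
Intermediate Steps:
v(w) = (682 + w)/(2*w) (v(w) = (682 + w)/((2*w)) = (682 + w)*(1/(2*w)) = (682 + w)/(2*w))
q = 126691/387851 (q = 126691/(332081 + (66249 - 10479)) = 126691/(332081 + 55770) = 126691/387851 ≈ 0.32665)
1/(v(41) + q) = 1/((1/2)*(682 + 41)/41 + 126691/387851) = 1/((1/2)*(1/41)*723 + 126691/387851) = 1/(723/82 + 126691/387851) = 1/(290804935/31803782) = 31803782/290804935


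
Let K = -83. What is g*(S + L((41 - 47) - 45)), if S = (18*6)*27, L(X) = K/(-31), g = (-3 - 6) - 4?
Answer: -1176227/31 ≈ -37943.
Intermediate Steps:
g = -13 (g = -9 - 4 = -13)
L(X) = 83/31 (L(X) = -83/(-31) = -83*(-1/31) = 83/31)
S = 2916 (S = 108*27 = 2916)
g*(S + L((41 - 47) - 45)) = -13*(2916 + 83/31) = -13*90479/31 = -1176227/31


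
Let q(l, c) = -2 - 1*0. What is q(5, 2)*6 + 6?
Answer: -6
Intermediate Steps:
q(l, c) = -2 (q(l, c) = -2 + 0 = -2)
q(5, 2)*6 + 6 = -2*6 + 6 = -12 + 6 = -6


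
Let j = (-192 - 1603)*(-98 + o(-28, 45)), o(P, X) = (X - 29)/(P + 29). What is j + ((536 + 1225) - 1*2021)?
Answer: 146930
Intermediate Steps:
o(P, X) = (-29 + X)/(29 + P)
j = 147190 (j = (-192 - 1603)*(-98 + (-29 + 45)/(29 - 28)) = -1795*(-98 + 16/1) = -1795*(-98 + 1*16) = -1795*(-98 + 16) = -1795*(-82) = 147190)
j + ((536 + 1225) - 1*2021) = 147190 + ((536 + 1225) - 1*2021) = 147190 + (1761 - 2021) = 147190 - 260 = 146930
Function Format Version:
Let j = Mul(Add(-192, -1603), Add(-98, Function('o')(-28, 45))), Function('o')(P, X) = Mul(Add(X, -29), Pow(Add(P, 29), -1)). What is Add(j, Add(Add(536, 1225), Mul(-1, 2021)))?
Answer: 146930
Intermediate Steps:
Function('o')(P, X) = Mul(Pow(Add(29, P), -1), Add(-29, X)) (Function('o')(P, X) = Mul(Add(-29, X), Pow(Add(29, P), -1)) = Mul(Pow(Add(29, P), -1), Add(-29, X)))
j = 147190 (j = Mul(Add(-192, -1603), Add(-98, Mul(Pow(Add(29, -28), -1), Add(-29, 45)))) = Mul(-1795, Add(-98, Mul(Pow(1, -1), 16))) = Mul(-1795, Add(-98, Mul(1, 16))) = Mul(-1795, Add(-98, 16)) = Mul(-1795, -82) = 147190)
Add(j, Add(Add(536, 1225), Mul(-1, 2021))) = Add(147190, Add(Add(536, 1225), Mul(-1, 2021))) = Add(147190, Add(1761, -2021)) = Add(147190, -260) = 146930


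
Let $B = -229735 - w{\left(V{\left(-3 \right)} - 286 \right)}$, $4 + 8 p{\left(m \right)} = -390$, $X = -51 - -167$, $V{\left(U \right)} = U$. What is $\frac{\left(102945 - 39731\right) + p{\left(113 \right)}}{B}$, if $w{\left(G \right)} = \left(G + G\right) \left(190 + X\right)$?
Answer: $- \frac{252659}{211468} \approx -1.1948$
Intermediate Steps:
$X = 116$ ($X = -51 + 167 = 116$)
$p{\left(m \right)} = - \frac{197}{4}$ ($p{\left(m \right)} = - \frac{1}{2} + \frac{1}{8} \left(-390\right) = - \frac{1}{2} - \frac{195}{4} = - \frac{197}{4}$)
$w{\left(G \right)} = 612 G$ ($w{\left(G \right)} = \left(G + G\right) \left(190 + 116\right) = 2 G 306 = 612 G$)
$B = -52867$ ($B = -229735 - 612 \left(-3 - 286\right) = -229735 - 612 \left(-289\right) = -229735 - -176868 = -229735 + 176868 = -52867$)
$\frac{\left(102945 - 39731\right) + p{\left(113 \right)}}{B} = \frac{\left(102945 - 39731\right) - \frac{197}{4}}{-52867} = \left(63214 - \frac{197}{4}\right) \left(- \frac{1}{52867}\right) = \frac{252659}{4} \left(- \frac{1}{52867}\right) = - \frac{252659}{211468}$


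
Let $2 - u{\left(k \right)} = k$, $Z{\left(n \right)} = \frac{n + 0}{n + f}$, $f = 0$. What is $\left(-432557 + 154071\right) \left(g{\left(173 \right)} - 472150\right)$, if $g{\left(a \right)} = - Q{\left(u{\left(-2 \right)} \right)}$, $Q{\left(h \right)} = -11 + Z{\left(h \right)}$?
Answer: $131484380040$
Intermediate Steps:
$Z{\left(n \right)} = 1$ ($Z{\left(n \right)} = \frac{n + 0}{n + 0} = \frac{n}{n} = 1$)
$u{\left(k \right)} = 2 - k$
$Q{\left(h \right)} = -10$ ($Q{\left(h \right)} = -11 + 1 = -10$)
$g{\left(a \right)} = 10$ ($g{\left(a \right)} = \left(-1\right) \left(-10\right) = 10$)
$\left(-432557 + 154071\right) \left(g{\left(173 \right)} - 472150\right) = \left(-432557 + 154071\right) \left(10 - 472150\right) = \left(-278486\right) \left(-472140\right) = 131484380040$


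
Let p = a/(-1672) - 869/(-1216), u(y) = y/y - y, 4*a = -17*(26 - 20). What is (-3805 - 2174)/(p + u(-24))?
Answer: -26658368/114721 ≈ -232.38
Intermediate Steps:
a = -51/2 (a = (-17*(26 - 20))/4 = (-17*6)/4 = (¼)*(-102) = -51/2 ≈ -25.500)
u(y) = 1 - y
p = 9763/13376 (p = -51/2/(-1672) - 869/(-1216) = -51/2*(-1/1672) - 869*(-1/1216) = 51/3344 + 869/1216 = 9763/13376 ≈ 0.72989)
(-3805 - 2174)/(p + u(-24)) = (-3805 - 2174)/(9763/13376 + (1 - 1*(-24))) = -5979/(9763/13376 + (1 + 24)) = -5979/(9763/13376 + 25) = -5979/344163/13376 = -5979*13376/344163 = -26658368/114721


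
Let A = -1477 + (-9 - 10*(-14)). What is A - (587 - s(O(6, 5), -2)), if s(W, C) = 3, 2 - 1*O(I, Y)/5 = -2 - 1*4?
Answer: -1930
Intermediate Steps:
O(I, Y) = 40 (O(I, Y) = 10 - 5*(-2 - 1*4) = 10 - 5*(-2 - 4) = 10 - 5*(-6) = 10 + 30 = 40)
A = -1346 (A = -1477 + (-9 + 140) = -1477 + 131 = -1346)
A - (587 - s(O(6, 5), -2)) = -1346 - (587 - 1*3) = -1346 - (587 - 3) = -1346 - 1*584 = -1346 - 584 = -1930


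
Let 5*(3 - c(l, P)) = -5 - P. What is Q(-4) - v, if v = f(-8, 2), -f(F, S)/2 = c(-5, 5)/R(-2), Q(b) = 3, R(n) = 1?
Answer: 13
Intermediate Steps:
c(l, P) = 4 + P/5 (c(l, P) = 3 - (-5 - P)/5 = 3 + (1 + P/5) = 4 + P/5)
f(F, S) = -10 (f(F, S) = -2*(4 + (1/5)*5)/1 = -2*(4 + 1) = -10)
v = -10
Q(-4) - v = 3 - 1*(-10) = 3 + 10 = 13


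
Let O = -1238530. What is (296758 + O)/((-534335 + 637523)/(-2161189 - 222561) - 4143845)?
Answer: 1122474502500/4938945310969 ≈ 0.22727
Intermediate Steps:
(296758 + O)/((-534335 + 637523)/(-2161189 - 222561) - 4143845) = (296758 - 1238530)/((-534335 + 637523)/(-2161189 - 222561) - 4143845) = -941772/(103188/(-2383750) - 4143845) = -941772/(103188*(-1/2383750) - 4143845) = -941772/(-51594/1191875 - 4143845) = -941772/(-4938945310969/1191875) = -941772*(-1191875/4938945310969) = 1122474502500/4938945310969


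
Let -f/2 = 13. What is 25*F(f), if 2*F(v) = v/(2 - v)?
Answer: -325/28 ≈ -11.607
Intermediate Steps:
f = -26 (f = -2*13 = -26)
F(v) = v/(2*(2 - v)) (F(v) = (v/(2 - v))/2 = v/(2*(2 - v)))
25*F(f) = 25*(-1*(-26)/(-4 + 2*(-26))) = 25*(-1*(-26)/(-4 - 52)) = 25*(-1*(-26)/(-56)) = 25*(-1*(-26)*(-1/56)) = 25*(-13/28) = -325/28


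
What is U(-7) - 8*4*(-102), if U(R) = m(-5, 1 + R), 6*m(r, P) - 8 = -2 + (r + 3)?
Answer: 9794/3 ≈ 3264.7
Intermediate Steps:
m(r, P) = 3/2 + r/6 (m(r, P) = 4/3 + (-2 + (r + 3))/6 = 4/3 + (-2 + (3 + r))/6 = 4/3 + (1 + r)/6 = 4/3 + (⅙ + r/6) = 3/2 + r/6)
U(R) = ⅔ (U(R) = 3/2 + (⅙)*(-5) = 3/2 - ⅚ = ⅔)
U(-7) - 8*4*(-102) = ⅔ - 8*4*(-102) = ⅔ - 32*(-102) = ⅔ + 3264 = 9794/3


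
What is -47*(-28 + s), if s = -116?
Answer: 6768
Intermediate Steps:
-47*(-28 + s) = -47*(-28 - 116) = -47*(-144) = 6768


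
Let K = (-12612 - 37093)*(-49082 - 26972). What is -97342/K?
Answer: -48671/1890132035 ≈ -2.5750e-5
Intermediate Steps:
K = 3780264070 (K = -49705*(-76054) = 3780264070)
-97342/K = -97342/3780264070 = -97342*1/3780264070 = -48671/1890132035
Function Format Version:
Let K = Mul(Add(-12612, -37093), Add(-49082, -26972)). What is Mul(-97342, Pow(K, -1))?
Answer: Rational(-48671, 1890132035) ≈ -2.5750e-5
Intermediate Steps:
K = 3780264070 (K = Mul(-49705, -76054) = 3780264070)
Mul(-97342, Pow(K, -1)) = Mul(-97342, Pow(3780264070, -1)) = Mul(-97342, Rational(1, 3780264070)) = Rational(-48671, 1890132035)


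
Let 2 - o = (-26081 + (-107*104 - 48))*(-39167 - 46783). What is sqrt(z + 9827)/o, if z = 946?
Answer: -9*sqrt(133)/3202239148 ≈ -3.2413e-8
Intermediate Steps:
o = -3202239148 (o = 2 - (-26081 + (-107*104 - 48))*(-39167 - 46783) = 2 - (-26081 + (-11128 - 48))*(-85950) = 2 - (-26081 - 11176)*(-85950) = 2 - (-37257)*(-85950) = 2 - 1*3202239150 = 2 - 3202239150 = -3202239148)
sqrt(z + 9827)/o = sqrt(946 + 9827)/(-3202239148) = sqrt(10773)*(-1/3202239148) = (9*sqrt(133))*(-1/3202239148) = -9*sqrt(133)/3202239148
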